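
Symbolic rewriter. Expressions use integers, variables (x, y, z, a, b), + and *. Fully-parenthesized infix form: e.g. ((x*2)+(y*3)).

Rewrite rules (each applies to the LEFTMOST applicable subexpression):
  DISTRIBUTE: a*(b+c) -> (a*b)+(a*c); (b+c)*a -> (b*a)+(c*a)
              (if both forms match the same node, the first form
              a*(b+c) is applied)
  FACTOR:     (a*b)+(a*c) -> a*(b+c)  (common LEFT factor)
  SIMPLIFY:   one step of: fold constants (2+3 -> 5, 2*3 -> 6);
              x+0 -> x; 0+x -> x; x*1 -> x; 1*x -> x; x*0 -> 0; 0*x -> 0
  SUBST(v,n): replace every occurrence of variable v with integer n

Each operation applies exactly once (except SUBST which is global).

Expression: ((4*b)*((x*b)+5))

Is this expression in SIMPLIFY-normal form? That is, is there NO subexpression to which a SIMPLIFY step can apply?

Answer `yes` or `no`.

Expression: ((4*b)*((x*b)+5))
Scanning for simplifiable subexpressions (pre-order)...
  at root: ((4*b)*((x*b)+5)) (not simplifiable)
  at L: (4*b) (not simplifiable)
  at R: ((x*b)+5) (not simplifiable)
  at RL: (x*b) (not simplifiable)
Result: no simplifiable subexpression found -> normal form.

Answer: yes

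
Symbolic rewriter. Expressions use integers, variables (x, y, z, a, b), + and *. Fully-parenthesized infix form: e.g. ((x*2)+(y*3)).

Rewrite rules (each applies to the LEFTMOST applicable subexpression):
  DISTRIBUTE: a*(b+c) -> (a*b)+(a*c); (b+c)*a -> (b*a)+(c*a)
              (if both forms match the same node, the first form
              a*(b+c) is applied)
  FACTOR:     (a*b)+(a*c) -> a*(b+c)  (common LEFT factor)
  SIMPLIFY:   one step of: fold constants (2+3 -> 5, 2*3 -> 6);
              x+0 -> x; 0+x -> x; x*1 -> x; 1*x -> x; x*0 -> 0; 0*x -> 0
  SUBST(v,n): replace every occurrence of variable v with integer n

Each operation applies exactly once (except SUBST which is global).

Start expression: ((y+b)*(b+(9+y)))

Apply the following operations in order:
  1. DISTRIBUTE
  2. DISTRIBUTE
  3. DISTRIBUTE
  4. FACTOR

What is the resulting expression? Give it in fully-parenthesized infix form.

Start: ((y+b)*(b+(9+y)))
Apply DISTRIBUTE at root (target: ((y+b)*(b+(9+y)))): ((y+b)*(b+(9+y))) -> (((y+b)*b)+((y+b)*(9+y)))
Apply DISTRIBUTE at L (target: ((y+b)*b)): (((y+b)*b)+((y+b)*(9+y))) -> (((y*b)+(b*b))+((y+b)*(9+y)))
Apply DISTRIBUTE at R (target: ((y+b)*(9+y))): (((y*b)+(b*b))+((y+b)*(9+y))) -> (((y*b)+(b*b))+(((y+b)*9)+((y+b)*y)))
Apply FACTOR at R (target: (((y+b)*9)+((y+b)*y))): (((y*b)+(b*b))+(((y+b)*9)+((y+b)*y))) -> (((y*b)+(b*b))+((y+b)*(9+y)))

Answer: (((y*b)+(b*b))+((y+b)*(9+y)))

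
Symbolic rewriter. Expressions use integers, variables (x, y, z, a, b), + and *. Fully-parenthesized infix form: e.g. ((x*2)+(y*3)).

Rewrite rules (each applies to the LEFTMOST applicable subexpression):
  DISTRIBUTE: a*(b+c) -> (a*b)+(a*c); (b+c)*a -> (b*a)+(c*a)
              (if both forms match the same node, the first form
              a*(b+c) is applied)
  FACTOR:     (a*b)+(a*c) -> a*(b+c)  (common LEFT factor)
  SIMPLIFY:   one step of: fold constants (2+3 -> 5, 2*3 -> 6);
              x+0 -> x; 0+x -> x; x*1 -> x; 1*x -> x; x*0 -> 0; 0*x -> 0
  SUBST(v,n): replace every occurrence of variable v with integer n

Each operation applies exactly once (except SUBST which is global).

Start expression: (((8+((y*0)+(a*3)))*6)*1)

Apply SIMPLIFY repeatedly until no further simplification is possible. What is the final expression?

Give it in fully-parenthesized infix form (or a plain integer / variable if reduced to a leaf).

Answer: ((8+(a*3))*6)

Derivation:
Start: (((8+((y*0)+(a*3)))*6)*1)
Step 1: at root: (((8+((y*0)+(a*3)))*6)*1) -> ((8+((y*0)+(a*3)))*6); overall: (((8+((y*0)+(a*3)))*6)*1) -> ((8+((y*0)+(a*3)))*6)
Step 2: at LRL: (y*0) -> 0; overall: ((8+((y*0)+(a*3)))*6) -> ((8+(0+(a*3)))*6)
Step 3: at LR: (0+(a*3)) -> (a*3); overall: ((8+(0+(a*3)))*6) -> ((8+(a*3))*6)
Fixed point: ((8+(a*3))*6)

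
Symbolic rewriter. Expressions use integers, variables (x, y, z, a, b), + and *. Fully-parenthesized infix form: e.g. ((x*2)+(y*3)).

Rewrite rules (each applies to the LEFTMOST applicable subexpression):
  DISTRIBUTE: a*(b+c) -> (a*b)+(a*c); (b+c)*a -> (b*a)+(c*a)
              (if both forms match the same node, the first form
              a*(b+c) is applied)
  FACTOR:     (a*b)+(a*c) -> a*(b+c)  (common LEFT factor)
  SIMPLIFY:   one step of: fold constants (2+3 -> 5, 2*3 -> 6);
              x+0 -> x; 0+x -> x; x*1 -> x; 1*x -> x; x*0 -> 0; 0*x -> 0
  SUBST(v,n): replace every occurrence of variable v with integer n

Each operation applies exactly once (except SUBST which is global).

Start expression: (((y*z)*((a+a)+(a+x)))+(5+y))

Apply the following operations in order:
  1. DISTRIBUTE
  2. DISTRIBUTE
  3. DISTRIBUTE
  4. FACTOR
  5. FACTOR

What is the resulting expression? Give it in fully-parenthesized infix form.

Start: (((y*z)*((a+a)+(a+x)))+(5+y))
Apply DISTRIBUTE at L (target: ((y*z)*((a+a)+(a+x)))): (((y*z)*((a+a)+(a+x)))+(5+y)) -> ((((y*z)*(a+a))+((y*z)*(a+x)))+(5+y))
Apply DISTRIBUTE at LL (target: ((y*z)*(a+a))): ((((y*z)*(a+a))+((y*z)*(a+x)))+(5+y)) -> (((((y*z)*a)+((y*z)*a))+((y*z)*(a+x)))+(5+y))
Apply DISTRIBUTE at LR (target: ((y*z)*(a+x))): (((((y*z)*a)+((y*z)*a))+((y*z)*(a+x)))+(5+y)) -> (((((y*z)*a)+((y*z)*a))+(((y*z)*a)+((y*z)*x)))+(5+y))
Apply FACTOR at LL (target: (((y*z)*a)+((y*z)*a))): (((((y*z)*a)+((y*z)*a))+(((y*z)*a)+((y*z)*x)))+(5+y)) -> ((((y*z)*(a+a))+(((y*z)*a)+((y*z)*x)))+(5+y))
Apply FACTOR at LR (target: (((y*z)*a)+((y*z)*x))): ((((y*z)*(a+a))+(((y*z)*a)+((y*z)*x)))+(5+y)) -> ((((y*z)*(a+a))+((y*z)*(a+x)))+(5+y))

Answer: ((((y*z)*(a+a))+((y*z)*(a+x)))+(5+y))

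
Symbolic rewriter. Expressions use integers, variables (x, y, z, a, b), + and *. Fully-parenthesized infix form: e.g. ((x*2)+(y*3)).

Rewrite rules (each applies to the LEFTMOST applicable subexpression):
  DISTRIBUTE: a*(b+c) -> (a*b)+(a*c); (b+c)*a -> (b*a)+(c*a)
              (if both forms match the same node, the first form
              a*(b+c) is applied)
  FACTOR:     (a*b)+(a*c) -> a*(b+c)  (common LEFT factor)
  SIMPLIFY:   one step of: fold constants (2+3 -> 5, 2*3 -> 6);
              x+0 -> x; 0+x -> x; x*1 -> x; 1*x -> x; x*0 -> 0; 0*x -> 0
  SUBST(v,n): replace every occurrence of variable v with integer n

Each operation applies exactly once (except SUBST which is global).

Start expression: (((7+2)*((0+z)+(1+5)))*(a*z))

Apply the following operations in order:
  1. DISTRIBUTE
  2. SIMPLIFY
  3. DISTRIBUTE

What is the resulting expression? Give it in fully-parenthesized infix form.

Answer: (((9*(0+z))*(a*z))+(((7+2)*(1+5))*(a*z)))

Derivation:
Start: (((7+2)*((0+z)+(1+5)))*(a*z))
Apply DISTRIBUTE at L (target: ((7+2)*((0+z)+(1+5)))): (((7+2)*((0+z)+(1+5)))*(a*z)) -> ((((7+2)*(0+z))+((7+2)*(1+5)))*(a*z))
Apply SIMPLIFY at LLL (target: (7+2)): ((((7+2)*(0+z))+((7+2)*(1+5)))*(a*z)) -> (((9*(0+z))+((7+2)*(1+5)))*(a*z))
Apply DISTRIBUTE at root (target: (((9*(0+z))+((7+2)*(1+5)))*(a*z))): (((9*(0+z))+((7+2)*(1+5)))*(a*z)) -> (((9*(0+z))*(a*z))+(((7+2)*(1+5))*(a*z)))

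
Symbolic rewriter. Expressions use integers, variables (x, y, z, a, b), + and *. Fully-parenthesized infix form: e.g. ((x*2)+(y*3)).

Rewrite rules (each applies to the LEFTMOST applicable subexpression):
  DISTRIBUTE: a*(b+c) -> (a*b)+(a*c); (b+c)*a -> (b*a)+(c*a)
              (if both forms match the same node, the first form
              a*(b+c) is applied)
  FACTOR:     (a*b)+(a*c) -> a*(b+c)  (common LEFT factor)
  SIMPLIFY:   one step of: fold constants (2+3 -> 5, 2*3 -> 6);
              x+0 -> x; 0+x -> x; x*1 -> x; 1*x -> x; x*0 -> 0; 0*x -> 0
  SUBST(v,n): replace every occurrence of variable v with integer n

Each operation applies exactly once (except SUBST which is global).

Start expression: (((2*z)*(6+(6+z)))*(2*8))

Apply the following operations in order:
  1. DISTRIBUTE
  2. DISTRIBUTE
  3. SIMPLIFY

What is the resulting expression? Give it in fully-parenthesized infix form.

Answer: ((((2*z)*6)*16)+(((2*z)*(6+z))*(2*8)))

Derivation:
Start: (((2*z)*(6+(6+z)))*(2*8))
Apply DISTRIBUTE at L (target: ((2*z)*(6+(6+z)))): (((2*z)*(6+(6+z)))*(2*8)) -> ((((2*z)*6)+((2*z)*(6+z)))*(2*8))
Apply DISTRIBUTE at root (target: ((((2*z)*6)+((2*z)*(6+z)))*(2*8))): ((((2*z)*6)+((2*z)*(6+z)))*(2*8)) -> ((((2*z)*6)*(2*8))+(((2*z)*(6+z))*(2*8)))
Apply SIMPLIFY at LR (target: (2*8)): ((((2*z)*6)*(2*8))+(((2*z)*(6+z))*(2*8))) -> ((((2*z)*6)*16)+(((2*z)*(6+z))*(2*8)))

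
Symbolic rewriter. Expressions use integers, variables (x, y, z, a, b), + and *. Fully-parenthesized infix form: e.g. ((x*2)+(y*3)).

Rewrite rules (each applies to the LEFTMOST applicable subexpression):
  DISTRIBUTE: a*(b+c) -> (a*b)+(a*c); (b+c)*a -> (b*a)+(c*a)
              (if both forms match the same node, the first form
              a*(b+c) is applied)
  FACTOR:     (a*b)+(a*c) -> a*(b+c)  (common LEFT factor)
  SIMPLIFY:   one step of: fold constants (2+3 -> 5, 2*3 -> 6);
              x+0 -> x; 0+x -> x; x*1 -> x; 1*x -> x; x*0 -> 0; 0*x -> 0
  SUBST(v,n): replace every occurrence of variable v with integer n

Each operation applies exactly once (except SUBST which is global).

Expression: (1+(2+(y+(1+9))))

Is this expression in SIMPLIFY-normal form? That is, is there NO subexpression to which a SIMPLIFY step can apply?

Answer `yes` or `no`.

Answer: no

Derivation:
Expression: (1+(2+(y+(1+9))))
Scanning for simplifiable subexpressions (pre-order)...
  at root: (1+(2+(y+(1+9)))) (not simplifiable)
  at R: (2+(y+(1+9))) (not simplifiable)
  at RR: (y+(1+9)) (not simplifiable)
  at RRR: (1+9) (SIMPLIFIABLE)
Found simplifiable subexpr at path RRR: (1+9)
One SIMPLIFY step would give: (1+(2+(y+10)))
-> NOT in normal form.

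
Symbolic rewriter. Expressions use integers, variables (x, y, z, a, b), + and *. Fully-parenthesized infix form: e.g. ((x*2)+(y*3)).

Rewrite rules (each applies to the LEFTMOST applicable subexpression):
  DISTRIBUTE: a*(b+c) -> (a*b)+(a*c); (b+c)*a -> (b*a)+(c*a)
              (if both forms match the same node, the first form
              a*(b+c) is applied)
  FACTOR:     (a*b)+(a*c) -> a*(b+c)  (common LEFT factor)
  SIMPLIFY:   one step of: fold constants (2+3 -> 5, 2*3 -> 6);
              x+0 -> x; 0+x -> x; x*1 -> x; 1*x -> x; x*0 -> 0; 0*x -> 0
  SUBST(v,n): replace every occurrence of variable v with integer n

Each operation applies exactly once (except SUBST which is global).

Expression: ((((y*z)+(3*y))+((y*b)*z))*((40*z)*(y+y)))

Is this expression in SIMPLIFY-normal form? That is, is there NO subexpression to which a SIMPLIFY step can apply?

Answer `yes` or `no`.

Expression: ((((y*z)+(3*y))+((y*b)*z))*((40*z)*(y+y)))
Scanning for simplifiable subexpressions (pre-order)...
  at root: ((((y*z)+(3*y))+((y*b)*z))*((40*z)*(y+y))) (not simplifiable)
  at L: (((y*z)+(3*y))+((y*b)*z)) (not simplifiable)
  at LL: ((y*z)+(3*y)) (not simplifiable)
  at LLL: (y*z) (not simplifiable)
  at LLR: (3*y) (not simplifiable)
  at LR: ((y*b)*z) (not simplifiable)
  at LRL: (y*b) (not simplifiable)
  at R: ((40*z)*(y+y)) (not simplifiable)
  at RL: (40*z) (not simplifiable)
  at RR: (y+y) (not simplifiable)
Result: no simplifiable subexpression found -> normal form.

Answer: yes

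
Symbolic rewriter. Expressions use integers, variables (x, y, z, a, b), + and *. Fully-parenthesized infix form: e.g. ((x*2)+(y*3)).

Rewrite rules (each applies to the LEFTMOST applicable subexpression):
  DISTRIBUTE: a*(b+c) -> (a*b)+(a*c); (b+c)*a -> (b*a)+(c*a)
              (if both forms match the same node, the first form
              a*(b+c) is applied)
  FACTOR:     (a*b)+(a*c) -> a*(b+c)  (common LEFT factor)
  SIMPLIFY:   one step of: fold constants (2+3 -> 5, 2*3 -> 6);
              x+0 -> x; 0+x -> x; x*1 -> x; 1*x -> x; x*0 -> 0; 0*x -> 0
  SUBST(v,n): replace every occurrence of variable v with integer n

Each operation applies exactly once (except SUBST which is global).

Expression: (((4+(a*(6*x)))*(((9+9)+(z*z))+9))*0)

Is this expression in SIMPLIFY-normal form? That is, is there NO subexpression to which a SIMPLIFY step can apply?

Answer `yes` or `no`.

Answer: no

Derivation:
Expression: (((4+(a*(6*x)))*(((9+9)+(z*z))+9))*0)
Scanning for simplifiable subexpressions (pre-order)...
  at root: (((4+(a*(6*x)))*(((9+9)+(z*z))+9))*0) (SIMPLIFIABLE)
  at L: ((4+(a*(6*x)))*(((9+9)+(z*z))+9)) (not simplifiable)
  at LL: (4+(a*(6*x))) (not simplifiable)
  at LLR: (a*(6*x)) (not simplifiable)
  at LLRR: (6*x) (not simplifiable)
  at LR: (((9+9)+(z*z))+9) (not simplifiable)
  at LRL: ((9+9)+(z*z)) (not simplifiable)
  at LRLL: (9+9) (SIMPLIFIABLE)
  at LRLR: (z*z) (not simplifiable)
Found simplifiable subexpr at path root: (((4+(a*(6*x)))*(((9+9)+(z*z))+9))*0)
One SIMPLIFY step would give: 0
-> NOT in normal form.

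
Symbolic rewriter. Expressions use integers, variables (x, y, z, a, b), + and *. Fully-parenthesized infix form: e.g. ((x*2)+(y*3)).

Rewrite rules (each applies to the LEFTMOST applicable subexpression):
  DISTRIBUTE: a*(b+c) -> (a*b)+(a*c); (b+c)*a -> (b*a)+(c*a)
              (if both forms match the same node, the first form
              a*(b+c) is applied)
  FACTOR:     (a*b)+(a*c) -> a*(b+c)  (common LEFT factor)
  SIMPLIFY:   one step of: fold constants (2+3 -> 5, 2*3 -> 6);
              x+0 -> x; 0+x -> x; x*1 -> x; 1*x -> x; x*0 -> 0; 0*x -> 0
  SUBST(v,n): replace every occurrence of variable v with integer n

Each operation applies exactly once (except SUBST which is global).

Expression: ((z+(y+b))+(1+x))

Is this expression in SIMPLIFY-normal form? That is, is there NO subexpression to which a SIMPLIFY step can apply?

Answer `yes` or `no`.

Expression: ((z+(y+b))+(1+x))
Scanning for simplifiable subexpressions (pre-order)...
  at root: ((z+(y+b))+(1+x)) (not simplifiable)
  at L: (z+(y+b)) (not simplifiable)
  at LR: (y+b) (not simplifiable)
  at R: (1+x) (not simplifiable)
Result: no simplifiable subexpression found -> normal form.

Answer: yes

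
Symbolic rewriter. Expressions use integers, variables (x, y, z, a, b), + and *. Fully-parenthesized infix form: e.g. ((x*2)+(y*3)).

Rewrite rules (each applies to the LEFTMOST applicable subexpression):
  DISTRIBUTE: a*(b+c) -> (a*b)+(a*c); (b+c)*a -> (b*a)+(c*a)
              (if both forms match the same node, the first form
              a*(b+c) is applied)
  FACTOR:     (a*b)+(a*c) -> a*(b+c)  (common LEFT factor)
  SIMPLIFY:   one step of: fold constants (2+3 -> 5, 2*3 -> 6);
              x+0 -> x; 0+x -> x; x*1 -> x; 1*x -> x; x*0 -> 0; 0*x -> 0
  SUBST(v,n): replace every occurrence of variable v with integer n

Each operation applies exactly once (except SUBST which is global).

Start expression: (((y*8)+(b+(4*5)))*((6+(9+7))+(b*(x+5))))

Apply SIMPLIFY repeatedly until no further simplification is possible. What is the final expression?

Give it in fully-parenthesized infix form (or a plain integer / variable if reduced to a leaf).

Start: (((y*8)+(b+(4*5)))*((6+(9+7))+(b*(x+5))))
Step 1: at LRR: (4*5) -> 20; overall: (((y*8)+(b+(4*5)))*((6+(9+7))+(b*(x+5)))) -> (((y*8)+(b+20))*((6+(9+7))+(b*(x+5))))
Step 2: at RLR: (9+7) -> 16; overall: (((y*8)+(b+20))*((6+(9+7))+(b*(x+5)))) -> (((y*8)+(b+20))*((6+16)+(b*(x+5))))
Step 3: at RL: (6+16) -> 22; overall: (((y*8)+(b+20))*((6+16)+(b*(x+5)))) -> (((y*8)+(b+20))*(22+(b*(x+5))))
Fixed point: (((y*8)+(b+20))*(22+(b*(x+5))))

Answer: (((y*8)+(b+20))*(22+(b*(x+5))))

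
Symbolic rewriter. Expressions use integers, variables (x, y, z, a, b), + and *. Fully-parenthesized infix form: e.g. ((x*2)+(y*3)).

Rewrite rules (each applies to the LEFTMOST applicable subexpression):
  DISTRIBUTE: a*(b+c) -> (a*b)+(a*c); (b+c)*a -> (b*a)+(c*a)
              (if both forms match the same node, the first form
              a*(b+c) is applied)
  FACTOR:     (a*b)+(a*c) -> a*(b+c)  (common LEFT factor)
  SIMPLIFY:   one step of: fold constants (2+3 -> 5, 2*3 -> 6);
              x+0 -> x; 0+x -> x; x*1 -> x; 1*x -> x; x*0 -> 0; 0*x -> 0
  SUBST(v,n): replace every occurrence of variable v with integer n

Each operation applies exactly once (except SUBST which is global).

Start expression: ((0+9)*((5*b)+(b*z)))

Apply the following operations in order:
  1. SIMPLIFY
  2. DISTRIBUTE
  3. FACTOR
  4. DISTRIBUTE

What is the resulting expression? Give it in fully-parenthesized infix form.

Start: ((0+9)*((5*b)+(b*z)))
Apply SIMPLIFY at L (target: (0+9)): ((0+9)*((5*b)+(b*z))) -> (9*((5*b)+(b*z)))
Apply DISTRIBUTE at root (target: (9*((5*b)+(b*z)))): (9*((5*b)+(b*z))) -> ((9*(5*b))+(9*(b*z)))
Apply FACTOR at root (target: ((9*(5*b))+(9*(b*z)))): ((9*(5*b))+(9*(b*z))) -> (9*((5*b)+(b*z)))
Apply DISTRIBUTE at root (target: (9*((5*b)+(b*z)))): (9*((5*b)+(b*z))) -> ((9*(5*b))+(9*(b*z)))

Answer: ((9*(5*b))+(9*(b*z)))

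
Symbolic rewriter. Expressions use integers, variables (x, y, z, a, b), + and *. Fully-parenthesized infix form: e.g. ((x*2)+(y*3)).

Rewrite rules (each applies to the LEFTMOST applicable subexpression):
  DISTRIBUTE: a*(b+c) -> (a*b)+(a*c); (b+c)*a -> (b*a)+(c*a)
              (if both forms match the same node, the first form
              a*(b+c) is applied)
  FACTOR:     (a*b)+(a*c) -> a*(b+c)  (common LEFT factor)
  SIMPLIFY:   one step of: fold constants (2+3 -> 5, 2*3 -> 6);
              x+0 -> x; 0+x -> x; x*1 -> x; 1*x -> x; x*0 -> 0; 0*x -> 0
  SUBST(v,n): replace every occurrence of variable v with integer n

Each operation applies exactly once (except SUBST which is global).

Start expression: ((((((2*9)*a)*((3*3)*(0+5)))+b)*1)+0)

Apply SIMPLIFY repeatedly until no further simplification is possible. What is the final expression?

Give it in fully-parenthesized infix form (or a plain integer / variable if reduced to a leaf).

Start: ((((((2*9)*a)*((3*3)*(0+5)))+b)*1)+0)
Step 1: at root: ((((((2*9)*a)*((3*3)*(0+5)))+b)*1)+0) -> (((((2*9)*a)*((3*3)*(0+5)))+b)*1); overall: ((((((2*9)*a)*((3*3)*(0+5)))+b)*1)+0) -> (((((2*9)*a)*((3*3)*(0+5)))+b)*1)
Step 2: at root: (((((2*9)*a)*((3*3)*(0+5)))+b)*1) -> ((((2*9)*a)*((3*3)*(0+5)))+b); overall: (((((2*9)*a)*((3*3)*(0+5)))+b)*1) -> ((((2*9)*a)*((3*3)*(0+5)))+b)
Step 3: at LLL: (2*9) -> 18; overall: ((((2*9)*a)*((3*3)*(0+5)))+b) -> (((18*a)*((3*3)*(0+5)))+b)
Step 4: at LRL: (3*3) -> 9; overall: (((18*a)*((3*3)*(0+5)))+b) -> (((18*a)*(9*(0+5)))+b)
Step 5: at LRR: (0+5) -> 5; overall: (((18*a)*(9*(0+5)))+b) -> (((18*a)*(9*5))+b)
Step 6: at LR: (9*5) -> 45; overall: (((18*a)*(9*5))+b) -> (((18*a)*45)+b)
Fixed point: (((18*a)*45)+b)

Answer: (((18*a)*45)+b)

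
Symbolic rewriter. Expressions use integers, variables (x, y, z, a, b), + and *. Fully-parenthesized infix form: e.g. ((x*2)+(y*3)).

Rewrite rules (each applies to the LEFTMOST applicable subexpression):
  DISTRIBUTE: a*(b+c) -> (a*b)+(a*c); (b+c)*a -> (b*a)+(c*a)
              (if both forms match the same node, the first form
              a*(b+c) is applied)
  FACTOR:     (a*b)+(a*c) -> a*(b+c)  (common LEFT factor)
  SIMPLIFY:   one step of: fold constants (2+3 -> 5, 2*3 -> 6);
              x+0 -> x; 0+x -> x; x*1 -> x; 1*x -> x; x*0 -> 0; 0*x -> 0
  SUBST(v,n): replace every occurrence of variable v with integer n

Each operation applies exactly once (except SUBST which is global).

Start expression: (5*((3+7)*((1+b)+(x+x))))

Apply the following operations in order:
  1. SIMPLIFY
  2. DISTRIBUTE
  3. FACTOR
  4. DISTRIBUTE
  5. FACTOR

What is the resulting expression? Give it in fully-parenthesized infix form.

Answer: (5*(10*((1+b)+(x+x))))

Derivation:
Start: (5*((3+7)*((1+b)+(x+x))))
Apply SIMPLIFY at RL (target: (3+7)): (5*((3+7)*((1+b)+(x+x)))) -> (5*(10*((1+b)+(x+x))))
Apply DISTRIBUTE at R (target: (10*((1+b)+(x+x)))): (5*(10*((1+b)+(x+x)))) -> (5*((10*(1+b))+(10*(x+x))))
Apply FACTOR at R (target: ((10*(1+b))+(10*(x+x)))): (5*((10*(1+b))+(10*(x+x)))) -> (5*(10*((1+b)+(x+x))))
Apply DISTRIBUTE at R (target: (10*((1+b)+(x+x)))): (5*(10*((1+b)+(x+x)))) -> (5*((10*(1+b))+(10*(x+x))))
Apply FACTOR at R (target: ((10*(1+b))+(10*(x+x)))): (5*((10*(1+b))+(10*(x+x)))) -> (5*(10*((1+b)+(x+x))))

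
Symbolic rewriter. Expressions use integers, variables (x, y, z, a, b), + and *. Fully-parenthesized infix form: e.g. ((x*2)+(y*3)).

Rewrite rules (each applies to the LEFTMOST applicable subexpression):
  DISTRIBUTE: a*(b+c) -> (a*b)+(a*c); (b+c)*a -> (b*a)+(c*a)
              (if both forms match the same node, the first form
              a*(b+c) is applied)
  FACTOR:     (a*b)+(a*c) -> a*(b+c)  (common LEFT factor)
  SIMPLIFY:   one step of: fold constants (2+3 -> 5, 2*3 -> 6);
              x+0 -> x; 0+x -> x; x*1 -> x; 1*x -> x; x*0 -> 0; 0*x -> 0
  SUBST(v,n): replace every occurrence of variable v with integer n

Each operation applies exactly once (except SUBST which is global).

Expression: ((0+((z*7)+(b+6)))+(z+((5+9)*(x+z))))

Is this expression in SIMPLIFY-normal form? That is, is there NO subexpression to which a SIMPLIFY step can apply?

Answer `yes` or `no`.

Answer: no

Derivation:
Expression: ((0+((z*7)+(b+6)))+(z+((5+9)*(x+z))))
Scanning for simplifiable subexpressions (pre-order)...
  at root: ((0+((z*7)+(b+6)))+(z+((5+9)*(x+z)))) (not simplifiable)
  at L: (0+((z*7)+(b+6))) (SIMPLIFIABLE)
  at LR: ((z*7)+(b+6)) (not simplifiable)
  at LRL: (z*7) (not simplifiable)
  at LRR: (b+6) (not simplifiable)
  at R: (z+((5+9)*(x+z))) (not simplifiable)
  at RR: ((5+9)*(x+z)) (not simplifiable)
  at RRL: (5+9) (SIMPLIFIABLE)
  at RRR: (x+z) (not simplifiable)
Found simplifiable subexpr at path L: (0+((z*7)+(b+6)))
One SIMPLIFY step would give: (((z*7)+(b+6))+(z+((5+9)*(x+z))))
-> NOT in normal form.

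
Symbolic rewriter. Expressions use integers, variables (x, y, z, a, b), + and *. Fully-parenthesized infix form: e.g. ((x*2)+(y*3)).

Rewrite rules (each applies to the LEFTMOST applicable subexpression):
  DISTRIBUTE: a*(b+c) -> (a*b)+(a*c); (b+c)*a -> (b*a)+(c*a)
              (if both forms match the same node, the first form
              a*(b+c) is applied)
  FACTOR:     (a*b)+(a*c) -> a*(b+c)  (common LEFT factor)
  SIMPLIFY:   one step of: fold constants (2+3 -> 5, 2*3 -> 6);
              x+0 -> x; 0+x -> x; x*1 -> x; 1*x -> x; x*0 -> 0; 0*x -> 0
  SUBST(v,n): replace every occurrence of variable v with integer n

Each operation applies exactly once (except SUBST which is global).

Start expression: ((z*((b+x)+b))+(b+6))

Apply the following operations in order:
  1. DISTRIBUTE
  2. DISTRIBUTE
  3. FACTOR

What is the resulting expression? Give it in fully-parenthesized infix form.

Start: ((z*((b+x)+b))+(b+6))
Apply DISTRIBUTE at L (target: (z*((b+x)+b))): ((z*((b+x)+b))+(b+6)) -> (((z*(b+x))+(z*b))+(b+6))
Apply DISTRIBUTE at LL (target: (z*(b+x))): (((z*(b+x))+(z*b))+(b+6)) -> ((((z*b)+(z*x))+(z*b))+(b+6))
Apply FACTOR at LL (target: ((z*b)+(z*x))): ((((z*b)+(z*x))+(z*b))+(b+6)) -> (((z*(b+x))+(z*b))+(b+6))

Answer: (((z*(b+x))+(z*b))+(b+6))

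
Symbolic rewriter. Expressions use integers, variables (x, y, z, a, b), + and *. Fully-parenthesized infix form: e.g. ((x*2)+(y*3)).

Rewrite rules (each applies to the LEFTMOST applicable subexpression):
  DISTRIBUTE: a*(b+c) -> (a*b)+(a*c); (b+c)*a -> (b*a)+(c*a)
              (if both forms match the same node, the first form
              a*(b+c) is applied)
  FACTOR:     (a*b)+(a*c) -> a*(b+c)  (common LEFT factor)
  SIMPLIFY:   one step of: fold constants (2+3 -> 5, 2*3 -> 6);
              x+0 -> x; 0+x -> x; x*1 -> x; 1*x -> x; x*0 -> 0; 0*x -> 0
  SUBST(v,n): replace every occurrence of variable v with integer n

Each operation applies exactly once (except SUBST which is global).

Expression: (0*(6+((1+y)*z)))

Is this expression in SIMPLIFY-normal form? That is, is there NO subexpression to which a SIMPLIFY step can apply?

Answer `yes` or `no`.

Answer: no

Derivation:
Expression: (0*(6+((1+y)*z)))
Scanning for simplifiable subexpressions (pre-order)...
  at root: (0*(6+((1+y)*z))) (SIMPLIFIABLE)
  at R: (6+((1+y)*z)) (not simplifiable)
  at RR: ((1+y)*z) (not simplifiable)
  at RRL: (1+y) (not simplifiable)
Found simplifiable subexpr at path root: (0*(6+((1+y)*z)))
One SIMPLIFY step would give: 0
-> NOT in normal form.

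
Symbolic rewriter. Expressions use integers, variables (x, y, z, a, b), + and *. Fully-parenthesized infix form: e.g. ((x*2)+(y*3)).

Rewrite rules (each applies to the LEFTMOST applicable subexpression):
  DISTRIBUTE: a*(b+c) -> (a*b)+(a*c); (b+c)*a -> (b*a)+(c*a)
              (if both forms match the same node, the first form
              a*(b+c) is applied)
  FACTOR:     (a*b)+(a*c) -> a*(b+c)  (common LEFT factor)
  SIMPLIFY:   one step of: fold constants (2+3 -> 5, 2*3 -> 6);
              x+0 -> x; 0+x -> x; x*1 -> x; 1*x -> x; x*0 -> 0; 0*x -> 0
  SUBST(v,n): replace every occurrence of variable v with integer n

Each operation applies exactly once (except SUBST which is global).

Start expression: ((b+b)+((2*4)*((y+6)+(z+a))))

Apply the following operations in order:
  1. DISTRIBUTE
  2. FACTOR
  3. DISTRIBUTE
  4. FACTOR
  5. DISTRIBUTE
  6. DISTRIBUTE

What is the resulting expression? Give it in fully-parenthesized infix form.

Start: ((b+b)+((2*4)*((y+6)+(z+a))))
Apply DISTRIBUTE at R (target: ((2*4)*((y+6)+(z+a)))): ((b+b)+((2*4)*((y+6)+(z+a)))) -> ((b+b)+(((2*4)*(y+6))+((2*4)*(z+a))))
Apply FACTOR at R (target: (((2*4)*(y+6))+((2*4)*(z+a)))): ((b+b)+(((2*4)*(y+6))+((2*4)*(z+a)))) -> ((b+b)+((2*4)*((y+6)+(z+a))))
Apply DISTRIBUTE at R (target: ((2*4)*((y+6)+(z+a)))): ((b+b)+((2*4)*((y+6)+(z+a)))) -> ((b+b)+(((2*4)*(y+6))+((2*4)*(z+a))))
Apply FACTOR at R (target: (((2*4)*(y+6))+((2*4)*(z+a)))): ((b+b)+(((2*4)*(y+6))+((2*4)*(z+a)))) -> ((b+b)+((2*4)*((y+6)+(z+a))))
Apply DISTRIBUTE at R (target: ((2*4)*((y+6)+(z+a)))): ((b+b)+((2*4)*((y+6)+(z+a)))) -> ((b+b)+(((2*4)*(y+6))+((2*4)*(z+a))))
Apply DISTRIBUTE at RL (target: ((2*4)*(y+6))): ((b+b)+(((2*4)*(y+6))+((2*4)*(z+a)))) -> ((b+b)+((((2*4)*y)+((2*4)*6))+((2*4)*(z+a))))

Answer: ((b+b)+((((2*4)*y)+((2*4)*6))+((2*4)*(z+a))))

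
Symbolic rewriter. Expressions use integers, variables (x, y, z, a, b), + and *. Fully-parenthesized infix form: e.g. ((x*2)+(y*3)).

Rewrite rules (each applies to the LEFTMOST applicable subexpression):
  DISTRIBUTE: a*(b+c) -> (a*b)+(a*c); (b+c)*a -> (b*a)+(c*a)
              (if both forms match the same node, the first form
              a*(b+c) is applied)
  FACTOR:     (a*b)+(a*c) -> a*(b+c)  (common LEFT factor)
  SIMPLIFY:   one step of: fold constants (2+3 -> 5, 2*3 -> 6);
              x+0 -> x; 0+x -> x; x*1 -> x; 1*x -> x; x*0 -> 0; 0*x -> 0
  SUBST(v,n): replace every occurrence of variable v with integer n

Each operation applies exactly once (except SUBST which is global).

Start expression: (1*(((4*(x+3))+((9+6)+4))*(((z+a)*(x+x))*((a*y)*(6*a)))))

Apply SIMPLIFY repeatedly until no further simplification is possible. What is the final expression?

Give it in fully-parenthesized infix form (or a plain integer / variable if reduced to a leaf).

Answer: (((4*(x+3))+19)*(((z+a)*(x+x))*((a*y)*(6*a))))

Derivation:
Start: (1*(((4*(x+3))+((9+6)+4))*(((z+a)*(x+x))*((a*y)*(6*a)))))
Step 1: at root: (1*(((4*(x+3))+((9+6)+4))*(((z+a)*(x+x))*((a*y)*(6*a))))) -> (((4*(x+3))+((9+6)+4))*(((z+a)*(x+x))*((a*y)*(6*a)))); overall: (1*(((4*(x+3))+((9+6)+4))*(((z+a)*(x+x))*((a*y)*(6*a))))) -> (((4*(x+3))+((9+6)+4))*(((z+a)*(x+x))*((a*y)*(6*a))))
Step 2: at LRL: (9+6) -> 15; overall: (((4*(x+3))+((9+6)+4))*(((z+a)*(x+x))*((a*y)*(6*a)))) -> (((4*(x+3))+(15+4))*(((z+a)*(x+x))*((a*y)*(6*a))))
Step 3: at LR: (15+4) -> 19; overall: (((4*(x+3))+(15+4))*(((z+a)*(x+x))*((a*y)*(6*a)))) -> (((4*(x+3))+19)*(((z+a)*(x+x))*((a*y)*(6*a))))
Fixed point: (((4*(x+3))+19)*(((z+a)*(x+x))*((a*y)*(6*a))))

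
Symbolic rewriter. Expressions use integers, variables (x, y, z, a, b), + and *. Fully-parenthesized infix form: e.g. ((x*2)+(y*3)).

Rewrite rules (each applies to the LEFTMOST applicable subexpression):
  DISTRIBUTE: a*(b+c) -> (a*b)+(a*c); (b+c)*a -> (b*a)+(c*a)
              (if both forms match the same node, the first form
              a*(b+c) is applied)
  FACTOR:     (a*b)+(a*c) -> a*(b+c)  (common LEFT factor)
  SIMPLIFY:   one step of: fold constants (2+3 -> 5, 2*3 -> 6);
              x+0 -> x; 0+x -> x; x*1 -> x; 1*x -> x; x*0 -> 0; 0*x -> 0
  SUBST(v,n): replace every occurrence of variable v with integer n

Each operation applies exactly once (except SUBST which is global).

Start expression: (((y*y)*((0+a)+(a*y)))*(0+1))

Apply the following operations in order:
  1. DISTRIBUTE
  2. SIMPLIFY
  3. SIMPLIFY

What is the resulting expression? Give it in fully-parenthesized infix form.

Answer: (((y*y)*((0+a)+(a*y)))*1)

Derivation:
Start: (((y*y)*((0+a)+(a*y)))*(0+1))
Apply DISTRIBUTE at root (target: (((y*y)*((0+a)+(a*y)))*(0+1))): (((y*y)*((0+a)+(a*y)))*(0+1)) -> ((((y*y)*((0+a)+(a*y)))*0)+(((y*y)*((0+a)+(a*y)))*1))
Apply SIMPLIFY at L (target: (((y*y)*((0+a)+(a*y)))*0)): ((((y*y)*((0+a)+(a*y)))*0)+(((y*y)*((0+a)+(a*y)))*1)) -> (0+(((y*y)*((0+a)+(a*y)))*1))
Apply SIMPLIFY at root (target: (0+(((y*y)*((0+a)+(a*y)))*1))): (0+(((y*y)*((0+a)+(a*y)))*1)) -> (((y*y)*((0+a)+(a*y)))*1)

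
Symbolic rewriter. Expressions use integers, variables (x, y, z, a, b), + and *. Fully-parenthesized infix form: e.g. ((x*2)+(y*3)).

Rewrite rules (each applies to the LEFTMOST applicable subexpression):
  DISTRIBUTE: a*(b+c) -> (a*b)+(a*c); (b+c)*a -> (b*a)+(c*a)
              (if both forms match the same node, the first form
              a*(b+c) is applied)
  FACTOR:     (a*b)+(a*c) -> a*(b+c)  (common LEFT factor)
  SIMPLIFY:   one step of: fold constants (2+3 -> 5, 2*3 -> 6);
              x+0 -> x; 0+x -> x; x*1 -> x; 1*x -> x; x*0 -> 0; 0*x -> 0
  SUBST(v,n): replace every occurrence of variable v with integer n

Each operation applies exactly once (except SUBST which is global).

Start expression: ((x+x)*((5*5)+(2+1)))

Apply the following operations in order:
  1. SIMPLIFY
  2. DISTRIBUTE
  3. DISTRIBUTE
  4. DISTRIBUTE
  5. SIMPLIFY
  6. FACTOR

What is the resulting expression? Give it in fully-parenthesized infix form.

Answer: ((x*(25+25))+(((x+x)*2)+(x+x)))

Derivation:
Start: ((x+x)*((5*5)+(2+1)))
Apply SIMPLIFY at RL (target: (5*5)): ((x+x)*((5*5)+(2+1))) -> ((x+x)*(25+(2+1)))
Apply DISTRIBUTE at root (target: ((x+x)*(25+(2+1)))): ((x+x)*(25+(2+1))) -> (((x+x)*25)+((x+x)*(2+1)))
Apply DISTRIBUTE at L (target: ((x+x)*25)): (((x+x)*25)+((x+x)*(2+1))) -> (((x*25)+(x*25))+((x+x)*(2+1)))
Apply DISTRIBUTE at R (target: ((x+x)*(2+1))): (((x*25)+(x*25))+((x+x)*(2+1))) -> (((x*25)+(x*25))+(((x+x)*2)+((x+x)*1)))
Apply SIMPLIFY at RR (target: ((x+x)*1)): (((x*25)+(x*25))+(((x+x)*2)+((x+x)*1))) -> (((x*25)+(x*25))+(((x+x)*2)+(x+x)))
Apply FACTOR at L (target: ((x*25)+(x*25))): (((x*25)+(x*25))+(((x+x)*2)+(x+x))) -> ((x*(25+25))+(((x+x)*2)+(x+x)))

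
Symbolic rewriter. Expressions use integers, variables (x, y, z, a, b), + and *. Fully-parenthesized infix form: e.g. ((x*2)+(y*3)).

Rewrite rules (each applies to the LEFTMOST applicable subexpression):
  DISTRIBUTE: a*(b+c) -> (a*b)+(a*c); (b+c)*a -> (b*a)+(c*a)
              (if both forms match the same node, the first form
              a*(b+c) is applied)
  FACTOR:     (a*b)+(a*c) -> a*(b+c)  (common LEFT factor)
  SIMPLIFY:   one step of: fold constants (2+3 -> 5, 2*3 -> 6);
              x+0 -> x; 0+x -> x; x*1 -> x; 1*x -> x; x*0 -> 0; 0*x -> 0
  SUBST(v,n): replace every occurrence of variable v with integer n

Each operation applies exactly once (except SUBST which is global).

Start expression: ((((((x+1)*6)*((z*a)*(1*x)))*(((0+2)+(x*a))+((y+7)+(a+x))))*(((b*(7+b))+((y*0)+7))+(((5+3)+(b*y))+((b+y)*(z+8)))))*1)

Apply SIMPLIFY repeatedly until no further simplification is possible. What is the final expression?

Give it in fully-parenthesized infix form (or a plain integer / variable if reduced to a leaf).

Answer: (((((x+1)*6)*((z*a)*x))*((2+(x*a))+((y+7)+(a+x))))*(((b*(7+b))+7)+((8+(b*y))+((b+y)*(z+8)))))

Derivation:
Start: ((((((x+1)*6)*((z*a)*(1*x)))*(((0+2)+(x*a))+((y+7)+(a+x))))*(((b*(7+b))+((y*0)+7))+(((5+3)+(b*y))+((b+y)*(z+8)))))*1)
Step 1: at root: ((((((x+1)*6)*((z*a)*(1*x)))*(((0+2)+(x*a))+((y+7)+(a+x))))*(((b*(7+b))+((y*0)+7))+(((5+3)+(b*y))+((b+y)*(z+8)))))*1) -> (((((x+1)*6)*((z*a)*(1*x)))*(((0+2)+(x*a))+((y+7)+(a+x))))*(((b*(7+b))+((y*0)+7))+(((5+3)+(b*y))+((b+y)*(z+8))))); overall: ((((((x+1)*6)*((z*a)*(1*x)))*(((0+2)+(x*a))+((y+7)+(a+x))))*(((b*(7+b))+((y*0)+7))+(((5+3)+(b*y))+((b+y)*(z+8)))))*1) -> (((((x+1)*6)*((z*a)*(1*x)))*(((0+2)+(x*a))+((y+7)+(a+x))))*(((b*(7+b))+((y*0)+7))+(((5+3)+(b*y))+((b+y)*(z+8)))))
Step 2: at LLRR: (1*x) -> x; overall: (((((x+1)*6)*((z*a)*(1*x)))*(((0+2)+(x*a))+((y+7)+(a+x))))*(((b*(7+b))+((y*0)+7))+(((5+3)+(b*y))+((b+y)*(z+8))))) -> (((((x+1)*6)*((z*a)*x))*(((0+2)+(x*a))+((y+7)+(a+x))))*(((b*(7+b))+((y*0)+7))+(((5+3)+(b*y))+((b+y)*(z+8)))))
Step 3: at LRLL: (0+2) -> 2; overall: (((((x+1)*6)*((z*a)*x))*(((0+2)+(x*a))+((y+7)+(a+x))))*(((b*(7+b))+((y*0)+7))+(((5+3)+(b*y))+((b+y)*(z+8))))) -> (((((x+1)*6)*((z*a)*x))*((2+(x*a))+((y+7)+(a+x))))*(((b*(7+b))+((y*0)+7))+(((5+3)+(b*y))+((b+y)*(z+8)))))
Step 4: at RLRL: (y*0) -> 0; overall: (((((x+1)*6)*((z*a)*x))*((2+(x*a))+((y+7)+(a+x))))*(((b*(7+b))+((y*0)+7))+(((5+3)+(b*y))+((b+y)*(z+8))))) -> (((((x+1)*6)*((z*a)*x))*((2+(x*a))+((y+7)+(a+x))))*(((b*(7+b))+(0+7))+(((5+3)+(b*y))+((b+y)*(z+8)))))
Step 5: at RLR: (0+7) -> 7; overall: (((((x+1)*6)*((z*a)*x))*((2+(x*a))+((y+7)+(a+x))))*(((b*(7+b))+(0+7))+(((5+3)+(b*y))+((b+y)*(z+8))))) -> (((((x+1)*6)*((z*a)*x))*((2+(x*a))+((y+7)+(a+x))))*(((b*(7+b))+7)+(((5+3)+(b*y))+((b+y)*(z+8)))))
Step 6: at RRLL: (5+3) -> 8; overall: (((((x+1)*6)*((z*a)*x))*((2+(x*a))+((y+7)+(a+x))))*(((b*(7+b))+7)+(((5+3)+(b*y))+((b+y)*(z+8))))) -> (((((x+1)*6)*((z*a)*x))*((2+(x*a))+((y+7)+(a+x))))*(((b*(7+b))+7)+((8+(b*y))+((b+y)*(z+8)))))
Fixed point: (((((x+1)*6)*((z*a)*x))*((2+(x*a))+((y+7)+(a+x))))*(((b*(7+b))+7)+((8+(b*y))+((b+y)*(z+8)))))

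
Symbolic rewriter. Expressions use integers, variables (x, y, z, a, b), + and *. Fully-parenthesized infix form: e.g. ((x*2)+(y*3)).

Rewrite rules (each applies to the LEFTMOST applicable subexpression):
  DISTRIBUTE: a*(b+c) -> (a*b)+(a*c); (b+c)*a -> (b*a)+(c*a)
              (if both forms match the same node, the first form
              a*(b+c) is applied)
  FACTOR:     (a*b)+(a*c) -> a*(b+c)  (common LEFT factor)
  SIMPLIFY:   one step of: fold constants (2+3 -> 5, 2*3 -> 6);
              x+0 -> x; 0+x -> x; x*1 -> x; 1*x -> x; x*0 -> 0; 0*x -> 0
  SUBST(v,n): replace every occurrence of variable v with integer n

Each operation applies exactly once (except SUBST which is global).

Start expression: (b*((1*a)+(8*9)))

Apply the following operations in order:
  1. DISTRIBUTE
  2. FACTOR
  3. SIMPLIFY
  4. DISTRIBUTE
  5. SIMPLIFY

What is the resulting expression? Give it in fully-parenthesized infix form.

Start: (b*((1*a)+(8*9)))
Apply DISTRIBUTE at root (target: (b*((1*a)+(8*9)))): (b*((1*a)+(8*9))) -> ((b*(1*a))+(b*(8*9)))
Apply FACTOR at root (target: ((b*(1*a))+(b*(8*9)))): ((b*(1*a))+(b*(8*9))) -> (b*((1*a)+(8*9)))
Apply SIMPLIFY at RL (target: (1*a)): (b*((1*a)+(8*9))) -> (b*(a+(8*9)))
Apply DISTRIBUTE at root (target: (b*(a+(8*9)))): (b*(a+(8*9))) -> ((b*a)+(b*(8*9)))
Apply SIMPLIFY at RR (target: (8*9)): ((b*a)+(b*(8*9))) -> ((b*a)+(b*72))

Answer: ((b*a)+(b*72))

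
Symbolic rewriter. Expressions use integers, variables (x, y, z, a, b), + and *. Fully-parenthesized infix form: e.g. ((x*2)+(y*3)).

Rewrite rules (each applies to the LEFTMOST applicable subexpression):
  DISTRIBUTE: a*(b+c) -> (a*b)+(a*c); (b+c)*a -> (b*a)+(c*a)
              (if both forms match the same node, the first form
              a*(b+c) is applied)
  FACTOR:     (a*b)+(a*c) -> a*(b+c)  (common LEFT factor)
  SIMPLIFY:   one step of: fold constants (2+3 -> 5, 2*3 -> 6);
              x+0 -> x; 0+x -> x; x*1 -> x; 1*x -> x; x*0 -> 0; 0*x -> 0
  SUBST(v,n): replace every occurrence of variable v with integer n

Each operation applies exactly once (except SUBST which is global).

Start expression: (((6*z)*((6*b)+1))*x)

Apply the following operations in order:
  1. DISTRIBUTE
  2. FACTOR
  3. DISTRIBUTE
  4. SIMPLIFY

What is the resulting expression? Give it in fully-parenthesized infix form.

Answer: ((((6*z)*(6*b))+(6*z))*x)

Derivation:
Start: (((6*z)*((6*b)+1))*x)
Apply DISTRIBUTE at L (target: ((6*z)*((6*b)+1))): (((6*z)*((6*b)+1))*x) -> ((((6*z)*(6*b))+((6*z)*1))*x)
Apply FACTOR at L (target: (((6*z)*(6*b))+((6*z)*1))): ((((6*z)*(6*b))+((6*z)*1))*x) -> (((6*z)*((6*b)+1))*x)
Apply DISTRIBUTE at L (target: ((6*z)*((6*b)+1))): (((6*z)*((6*b)+1))*x) -> ((((6*z)*(6*b))+((6*z)*1))*x)
Apply SIMPLIFY at LR (target: ((6*z)*1)): ((((6*z)*(6*b))+((6*z)*1))*x) -> ((((6*z)*(6*b))+(6*z))*x)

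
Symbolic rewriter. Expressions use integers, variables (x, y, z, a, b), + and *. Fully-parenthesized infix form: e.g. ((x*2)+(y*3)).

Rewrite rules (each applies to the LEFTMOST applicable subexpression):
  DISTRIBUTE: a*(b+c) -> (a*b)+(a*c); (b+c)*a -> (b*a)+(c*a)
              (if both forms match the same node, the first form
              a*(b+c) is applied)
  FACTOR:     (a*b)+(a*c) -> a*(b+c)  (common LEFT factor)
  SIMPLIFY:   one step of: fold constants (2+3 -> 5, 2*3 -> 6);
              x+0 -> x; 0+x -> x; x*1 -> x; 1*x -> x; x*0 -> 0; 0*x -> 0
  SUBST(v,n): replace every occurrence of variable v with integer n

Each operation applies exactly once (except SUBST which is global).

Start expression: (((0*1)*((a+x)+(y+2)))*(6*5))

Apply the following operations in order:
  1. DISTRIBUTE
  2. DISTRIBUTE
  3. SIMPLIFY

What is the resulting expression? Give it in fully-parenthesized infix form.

Answer: (((0*(a+x))*(6*5))+(((0*1)*(y+2))*(6*5)))

Derivation:
Start: (((0*1)*((a+x)+(y+2)))*(6*5))
Apply DISTRIBUTE at L (target: ((0*1)*((a+x)+(y+2)))): (((0*1)*((a+x)+(y+2)))*(6*5)) -> ((((0*1)*(a+x))+((0*1)*(y+2)))*(6*5))
Apply DISTRIBUTE at root (target: ((((0*1)*(a+x))+((0*1)*(y+2)))*(6*5))): ((((0*1)*(a+x))+((0*1)*(y+2)))*(6*5)) -> ((((0*1)*(a+x))*(6*5))+(((0*1)*(y+2))*(6*5)))
Apply SIMPLIFY at LLL (target: (0*1)): ((((0*1)*(a+x))*(6*5))+(((0*1)*(y+2))*(6*5))) -> (((0*(a+x))*(6*5))+(((0*1)*(y+2))*(6*5)))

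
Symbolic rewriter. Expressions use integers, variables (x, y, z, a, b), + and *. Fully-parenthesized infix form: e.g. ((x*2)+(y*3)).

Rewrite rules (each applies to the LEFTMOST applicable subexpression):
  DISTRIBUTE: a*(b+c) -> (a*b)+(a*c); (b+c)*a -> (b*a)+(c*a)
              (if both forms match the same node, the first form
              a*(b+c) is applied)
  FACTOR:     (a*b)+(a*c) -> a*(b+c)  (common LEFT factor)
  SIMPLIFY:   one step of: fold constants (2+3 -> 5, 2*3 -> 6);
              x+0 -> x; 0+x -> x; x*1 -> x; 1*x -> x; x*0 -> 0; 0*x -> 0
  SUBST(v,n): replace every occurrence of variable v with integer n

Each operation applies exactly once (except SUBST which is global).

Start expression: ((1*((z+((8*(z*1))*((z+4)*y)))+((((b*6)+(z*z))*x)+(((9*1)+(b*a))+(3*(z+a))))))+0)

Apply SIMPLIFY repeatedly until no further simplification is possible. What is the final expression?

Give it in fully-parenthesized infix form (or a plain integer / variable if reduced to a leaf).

Start: ((1*((z+((8*(z*1))*((z+4)*y)))+((((b*6)+(z*z))*x)+(((9*1)+(b*a))+(3*(z+a))))))+0)
Step 1: at root: ((1*((z+((8*(z*1))*((z+4)*y)))+((((b*6)+(z*z))*x)+(((9*1)+(b*a))+(3*(z+a))))))+0) -> (1*((z+((8*(z*1))*((z+4)*y)))+((((b*6)+(z*z))*x)+(((9*1)+(b*a))+(3*(z+a)))))); overall: ((1*((z+((8*(z*1))*((z+4)*y)))+((((b*6)+(z*z))*x)+(((9*1)+(b*a))+(3*(z+a))))))+0) -> (1*((z+((8*(z*1))*((z+4)*y)))+((((b*6)+(z*z))*x)+(((9*1)+(b*a))+(3*(z+a))))))
Step 2: at root: (1*((z+((8*(z*1))*((z+4)*y)))+((((b*6)+(z*z))*x)+(((9*1)+(b*a))+(3*(z+a)))))) -> ((z+((8*(z*1))*((z+4)*y)))+((((b*6)+(z*z))*x)+(((9*1)+(b*a))+(3*(z+a))))); overall: (1*((z+((8*(z*1))*((z+4)*y)))+((((b*6)+(z*z))*x)+(((9*1)+(b*a))+(3*(z+a)))))) -> ((z+((8*(z*1))*((z+4)*y)))+((((b*6)+(z*z))*x)+(((9*1)+(b*a))+(3*(z+a)))))
Step 3: at LRLR: (z*1) -> z; overall: ((z+((8*(z*1))*((z+4)*y)))+((((b*6)+(z*z))*x)+(((9*1)+(b*a))+(3*(z+a))))) -> ((z+((8*z)*((z+4)*y)))+((((b*6)+(z*z))*x)+(((9*1)+(b*a))+(3*(z+a)))))
Step 4: at RRLL: (9*1) -> 9; overall: ((z+((8*z)*((z+4)*y)))+((((b*6)+(z*z))*x)+(((9*1)+(b*a))+(3*(z+a))))) -> ((z+((8*z)*((z+4)*y)))+((((b*6)+(z*z))*x)+((9+(b*a))+(3*(z+a)))))
Fixed point: ((z+((8*z)*((z+4)*y)))+((((b*6)+(z*z))*x)+((9+(b*a))+(3*(z+a)))))

Answer: ((z+((8*z)*((z+4)*y)))+((((b*6)+(z*z))*x)+((9+(b*a))+(3*(z+a)))))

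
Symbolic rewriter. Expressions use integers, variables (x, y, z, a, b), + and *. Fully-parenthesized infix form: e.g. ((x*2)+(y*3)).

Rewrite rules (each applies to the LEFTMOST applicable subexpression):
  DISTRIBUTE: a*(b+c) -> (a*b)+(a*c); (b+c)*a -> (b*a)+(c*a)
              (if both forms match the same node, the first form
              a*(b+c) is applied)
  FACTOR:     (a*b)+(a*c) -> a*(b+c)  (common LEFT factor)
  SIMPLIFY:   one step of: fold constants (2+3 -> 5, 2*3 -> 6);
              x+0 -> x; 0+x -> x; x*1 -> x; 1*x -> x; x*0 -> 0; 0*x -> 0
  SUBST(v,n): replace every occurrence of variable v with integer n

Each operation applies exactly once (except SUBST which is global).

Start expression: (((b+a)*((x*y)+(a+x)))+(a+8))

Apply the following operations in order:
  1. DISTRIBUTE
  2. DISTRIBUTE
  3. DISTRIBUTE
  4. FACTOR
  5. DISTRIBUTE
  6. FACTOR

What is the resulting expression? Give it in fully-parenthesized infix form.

Answer: ((((b*(x*y))+(a*(x*y)))+((b+a)*(a+x)))+(a+8))

Derivation:
Start: (((b+a)*((x*y)+(a+x)))+(a+8))
Apply DISTRIBUTE at L (target: ((b+a)*((x*y)+(a+x)))): (((b+a)*((x*y)+(a+x)))+(a+8)) -> ((((b+a)*(x*y))+((b+a)*(a+x)))+(a+8))
Apply DISTRIBUTE at LL (target: ((b+a)*(x*y))): ((((b+a)*(x*y))+((b+a)*(a+x)))+(a+8)) -> ((((b*(x*y))+(a*(x*y)))+((b+a)*(a+x)))+(a+8))
Apply DISTRIBUTE at LR (target: ((b+a)*(a+x))): ((((b*(x*y))+(a*(x*y)))+((b+a)*(a+x)))+(a+8)) -> ((((b*(x*y))+(a*(x*y)))+(((b+a)*a)+((b+a)*x)))+(a+8))
Apply FACTOR at LR (target: (((b+a)*a)+((b+a)*x))): ((((b*(x*y))+(a*(x*y)))+(((b+a)*a)+((b+a)*x)))+(a+8)) -> ((((b*(x*y))+(a*(x*y)))+((b+a)*(a+x)))+(a+8))
Apply DISTRIBUTE at LR (target: ((b+a)*(a+x))): ((((b*(x*y))+(a*(x*y)))+((b+a)*(a+x)))+(a+8)) -> ((((b*(x*y))+(a*(x*y)))+(((b+a)*a)+((b+a)*x)))+(a+8))
Apply FACTOR at LR (target: (((b+a)*a)+((b+a)*x))): ((((b*(x*y))+(a*(x*y)))+(((b+a)*a)+((b+a)*x)))+(a+8)) -> ((((b*(x*y))+(a*(x*y)))+((b+a)*(a+x)))+(a+8))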